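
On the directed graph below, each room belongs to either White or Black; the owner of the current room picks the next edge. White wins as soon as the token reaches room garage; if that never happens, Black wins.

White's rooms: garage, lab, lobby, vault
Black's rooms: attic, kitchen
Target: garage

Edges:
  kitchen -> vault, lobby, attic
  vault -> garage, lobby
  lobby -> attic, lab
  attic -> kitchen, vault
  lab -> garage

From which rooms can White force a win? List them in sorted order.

A0 = {garage}
A1: add {lab, vault} — vault (White) has vault→garage; lab (White) has lab→garage.
A2: add {lobby} — lobby (White) has lobby→lab.
A3 = A2; e.g. kitchen (Black) can still go to attic. Fixed point.
White's winning region = {garage, lab, lobby, vault}.

garage, lab, lobby, vault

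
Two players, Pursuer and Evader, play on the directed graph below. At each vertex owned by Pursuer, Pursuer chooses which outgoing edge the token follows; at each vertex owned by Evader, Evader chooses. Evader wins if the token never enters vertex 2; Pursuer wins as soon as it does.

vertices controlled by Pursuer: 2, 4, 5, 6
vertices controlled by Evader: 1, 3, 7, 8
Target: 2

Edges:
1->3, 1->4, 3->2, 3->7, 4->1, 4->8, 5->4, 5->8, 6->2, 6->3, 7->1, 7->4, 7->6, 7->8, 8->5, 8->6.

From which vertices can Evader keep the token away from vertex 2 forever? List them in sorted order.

A0 = {2}
A1: add {6} — 6 (Pursuer) has 6→2.
A2 = A1; e.g. 1 (Evader) can still go to 3. Fixed point.
Pursuer's attractor = {2, 6}; Evader avoids the target exactly from the complement.

1, 3, 4, 5, 7, 8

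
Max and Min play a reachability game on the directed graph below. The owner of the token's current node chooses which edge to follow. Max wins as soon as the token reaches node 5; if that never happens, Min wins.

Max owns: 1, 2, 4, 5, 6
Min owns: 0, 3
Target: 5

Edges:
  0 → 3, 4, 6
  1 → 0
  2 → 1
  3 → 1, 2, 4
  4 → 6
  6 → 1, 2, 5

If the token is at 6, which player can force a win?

A0 = {5}
A1: add {6} — 6 (Max) has 6→5.
6 ∈ A1, so Max can force the target.

Max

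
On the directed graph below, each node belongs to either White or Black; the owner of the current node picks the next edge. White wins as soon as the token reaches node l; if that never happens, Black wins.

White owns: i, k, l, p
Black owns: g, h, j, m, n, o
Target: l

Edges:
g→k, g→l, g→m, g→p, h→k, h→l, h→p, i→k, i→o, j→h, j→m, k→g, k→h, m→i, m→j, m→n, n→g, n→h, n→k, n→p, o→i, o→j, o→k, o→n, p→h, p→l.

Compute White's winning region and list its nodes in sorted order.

l, p

A0 = {l}
A1: add {p} — p (White) has p→l.
A2 = A1; e.g. g (Black) can still go to k. Fixed point.
White's winning region = {l, p}.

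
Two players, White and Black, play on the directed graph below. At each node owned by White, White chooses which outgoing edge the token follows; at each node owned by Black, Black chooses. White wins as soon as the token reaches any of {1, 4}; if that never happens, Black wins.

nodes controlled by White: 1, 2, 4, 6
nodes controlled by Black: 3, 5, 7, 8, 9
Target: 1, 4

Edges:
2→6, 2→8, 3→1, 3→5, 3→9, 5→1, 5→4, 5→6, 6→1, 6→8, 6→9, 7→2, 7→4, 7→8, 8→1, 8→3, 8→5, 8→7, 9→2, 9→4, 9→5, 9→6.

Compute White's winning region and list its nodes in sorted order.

1, 2, 3, 4, 5, 6, 9

A0 = {1, 4}
A1: add {6} — 6 (White) has 6→1.
A2: add {2, 5} — 2 (White) has 2→6; 5 (Black): all of {1, 4, 6} already in.
A3: add {9} — 9 (Black): all of {2, 4, 5, 6} already in.
A4: add {3} — 3 (Black): all of {1, 5, 9} already in.
A5 = A4; e.g. 7 (Black) can still go to 8. Fixed point.
White's winning region = {1, 2, 3, 4, 5, 6, 9}.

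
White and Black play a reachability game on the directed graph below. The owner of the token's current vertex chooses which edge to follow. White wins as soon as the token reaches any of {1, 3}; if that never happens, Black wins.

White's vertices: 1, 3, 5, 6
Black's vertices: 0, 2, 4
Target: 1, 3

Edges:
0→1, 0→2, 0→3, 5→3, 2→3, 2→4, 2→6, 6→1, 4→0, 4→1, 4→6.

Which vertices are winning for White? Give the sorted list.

1, 3, 5, 6

A0 = {1, 3}
A1: add {5, 6} — 5 (White) has 5→3; 6 (White) has 6→1.
A2 = A1; e.g. 0 (Black) can still go to 2. Fixed point.
White's winning region = {1, 3, 5, 6}.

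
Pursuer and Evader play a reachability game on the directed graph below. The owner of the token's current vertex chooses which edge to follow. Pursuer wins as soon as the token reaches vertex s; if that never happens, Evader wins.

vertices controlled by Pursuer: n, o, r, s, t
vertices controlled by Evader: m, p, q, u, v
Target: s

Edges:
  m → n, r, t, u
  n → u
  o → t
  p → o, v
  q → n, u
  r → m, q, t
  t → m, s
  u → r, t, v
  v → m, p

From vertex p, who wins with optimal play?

A0 = {s}
A1: add {t} — t (Pursuer) has t→s.
A2: add {o, r} — o (Pursuer) has o→t; r (Pursuer) has r→t.
A3 = A2; e.g. m (Evader) can still go to n. Fixed point.
p never enters the attractor, so Evader can avoid the target forever.

Evader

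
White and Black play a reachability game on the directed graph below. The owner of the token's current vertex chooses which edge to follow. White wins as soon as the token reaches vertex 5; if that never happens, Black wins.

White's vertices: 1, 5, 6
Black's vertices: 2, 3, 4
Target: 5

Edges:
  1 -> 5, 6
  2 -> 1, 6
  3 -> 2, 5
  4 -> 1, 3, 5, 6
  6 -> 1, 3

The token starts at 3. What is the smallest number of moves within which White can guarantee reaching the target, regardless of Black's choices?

4

A0 = {5}
A1: add {1} — 1 (White) has 1→5.
A2: add {6} — 6 (White) has 6→1.
A3: add {2} — 2 (Black): all of {1, 6} already in.
A4: add {3} — 3 (Black): all of {2, 5} already in.
3 enters the attractor at level 4, so White can force the target in 4 moves from there.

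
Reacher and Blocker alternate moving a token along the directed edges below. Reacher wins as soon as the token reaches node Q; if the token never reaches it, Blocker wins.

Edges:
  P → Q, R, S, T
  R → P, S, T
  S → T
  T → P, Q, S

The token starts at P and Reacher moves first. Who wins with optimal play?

Track states (vertex, player-to-move).
A0 = {(Q,Reacher), (Q,Blocker)}
A1: add {(P,Reacher), (T,Reacher)}.
(P,Reacher) ∈ A1 ⇒ Reacher forces the target.

Reacher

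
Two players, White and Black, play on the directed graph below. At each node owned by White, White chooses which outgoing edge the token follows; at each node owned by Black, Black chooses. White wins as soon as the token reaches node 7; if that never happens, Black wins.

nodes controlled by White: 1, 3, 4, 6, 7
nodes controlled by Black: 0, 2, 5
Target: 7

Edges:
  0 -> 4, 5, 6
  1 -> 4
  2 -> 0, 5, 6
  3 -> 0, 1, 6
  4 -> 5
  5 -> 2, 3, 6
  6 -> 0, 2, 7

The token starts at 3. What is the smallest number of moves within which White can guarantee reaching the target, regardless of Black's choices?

2

A0 = {7}
A1: add {6} — 6 (White) has 6→7.
A2: add {3} — 3 (White) has 3→6.
A3 = A2; e.g. 0 (Black) can still go to 4. Fixed point.
3 enters the attractor at level 2, so White can force the target in 2 moves from there.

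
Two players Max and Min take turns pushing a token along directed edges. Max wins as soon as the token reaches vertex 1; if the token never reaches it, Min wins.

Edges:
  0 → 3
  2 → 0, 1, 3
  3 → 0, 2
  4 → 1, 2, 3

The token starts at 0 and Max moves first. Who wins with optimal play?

Min

Track states (vertex, player-to-move).
A0 = {(1,Max), (1,Min)}
A1: add {(2,Max), (4,Max)}.
A2 = A1; e.g. (0,Max) stays out. (0,Max) never enters ⇒ Min avoids the target.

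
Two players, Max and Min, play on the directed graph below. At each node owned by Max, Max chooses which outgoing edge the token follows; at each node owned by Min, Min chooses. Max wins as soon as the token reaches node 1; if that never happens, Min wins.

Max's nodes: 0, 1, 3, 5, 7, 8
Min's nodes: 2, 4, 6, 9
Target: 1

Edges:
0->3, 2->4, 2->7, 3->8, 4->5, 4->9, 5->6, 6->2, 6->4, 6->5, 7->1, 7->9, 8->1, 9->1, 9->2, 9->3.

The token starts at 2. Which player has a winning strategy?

Min

A0 = {1}
A1: add {7, 8} — 7 (Max) has 7→1; 8 (Max) has 8→1.
A2: add {3} — 3 (Max) has 3→8.
A3: add {0} — 0 (Max) has 0→3.
A4 = A3; e.g. 2 (Min) can still go to 4. Fixed point.
2 never enters the attractor, so Min can avoid the target forever.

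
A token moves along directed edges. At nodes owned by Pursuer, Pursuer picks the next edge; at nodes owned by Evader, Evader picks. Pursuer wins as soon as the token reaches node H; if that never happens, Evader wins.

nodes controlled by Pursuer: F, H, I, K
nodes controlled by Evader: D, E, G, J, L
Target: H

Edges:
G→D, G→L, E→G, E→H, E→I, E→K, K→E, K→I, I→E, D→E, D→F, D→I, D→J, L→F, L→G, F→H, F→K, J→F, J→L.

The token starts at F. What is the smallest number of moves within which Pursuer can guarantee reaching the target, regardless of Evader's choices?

A0 = {H}
A1: add {F} — F (Pursuer) has F→H.
A2 = A1; e.g. D (Evader) can still go to E. Fixed point.
F enters the attractor at level 1, so Pursuer can force the target in 1 move from there.

1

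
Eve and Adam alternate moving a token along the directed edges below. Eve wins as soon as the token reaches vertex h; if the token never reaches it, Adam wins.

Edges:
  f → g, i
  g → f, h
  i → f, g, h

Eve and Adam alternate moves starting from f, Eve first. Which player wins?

Adam

Track states (vertex, player-to-move).
A0 = {(h,Eve), (h,Adam)}
A1: add {(g,Eve), (i,Eve)}.
A2: add {(f,Adam)}.
A3 = A2; e.g. (f,Eve) stays out. (f,Eve) never enters ⇒ Adam avoids the target.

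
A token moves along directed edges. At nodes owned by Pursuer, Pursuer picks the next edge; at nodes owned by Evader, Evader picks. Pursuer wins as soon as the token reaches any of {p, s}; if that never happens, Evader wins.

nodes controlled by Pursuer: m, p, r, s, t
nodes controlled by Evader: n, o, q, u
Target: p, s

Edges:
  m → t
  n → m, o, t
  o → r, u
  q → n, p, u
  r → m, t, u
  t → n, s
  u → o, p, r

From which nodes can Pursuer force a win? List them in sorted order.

m, p, r, s, t

A0 = {p, s}
A1: add {t} — t (Pursuer) has t→s.
A2: add {m, r} — m (Pursuer) has m→t; r (Pursuer) has r→t.
A3 = A2; e.g. n (Evader) can still go to o. Fixed point.
Pursuer's winning region = {m, p, r, s, t}.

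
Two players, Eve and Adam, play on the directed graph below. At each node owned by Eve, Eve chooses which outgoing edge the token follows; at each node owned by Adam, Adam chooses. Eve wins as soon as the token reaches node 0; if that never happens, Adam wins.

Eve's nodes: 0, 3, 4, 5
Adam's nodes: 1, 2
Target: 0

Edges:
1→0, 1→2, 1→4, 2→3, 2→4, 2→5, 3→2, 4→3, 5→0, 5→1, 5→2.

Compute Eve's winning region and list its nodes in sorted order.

0, 5

A0 = {0}
A1: add {5} — 5 (Eve) has 5→0.
A2 = A1; e.g. 1 (Adam) can still go to 2. Fixed point.
Eve's winning region = {0, 5}.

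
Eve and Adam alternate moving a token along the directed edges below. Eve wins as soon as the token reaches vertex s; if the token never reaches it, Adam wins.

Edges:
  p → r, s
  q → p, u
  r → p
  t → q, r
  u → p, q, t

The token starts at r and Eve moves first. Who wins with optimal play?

Adam

Track states (vertex, player-to-move).
A0 = {(s,Eve), (s,Adam)}
A1: add {(p,Eve)}.
A2: add {(r,Adam)}.
A3: add {(t,Eve)}.
A4 = A3; e.g. (p,Adam) stays out. (r,Eve) never enters ⇒ Adam avoids the target.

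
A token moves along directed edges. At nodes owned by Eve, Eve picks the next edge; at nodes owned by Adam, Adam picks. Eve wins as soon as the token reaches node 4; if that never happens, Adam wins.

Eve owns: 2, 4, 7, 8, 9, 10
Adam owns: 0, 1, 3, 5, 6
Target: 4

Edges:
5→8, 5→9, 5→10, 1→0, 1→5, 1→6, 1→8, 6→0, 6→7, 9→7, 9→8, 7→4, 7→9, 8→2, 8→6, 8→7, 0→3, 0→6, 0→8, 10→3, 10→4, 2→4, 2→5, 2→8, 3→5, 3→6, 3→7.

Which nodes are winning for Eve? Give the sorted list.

2, 4, 5, 7, 8, 9, 10

A0 = {4}
A1: add {2, 7, 10} — 2 (Eve) has 2→4; 7 (Eve) has 7→4; 10 (Eve) has 10→4.
A2: add {8, 9} — 8 (Eve) has 8→2; 9 (Eve) has 9→7.
A3: add {5} — 5 (Adam): all of {8, 9, 10} already in.
A4 = A3; e.g. 0 (Adam) can still go to 3. Fixed point.
Eve's winning region = {2, 4, 5, 7, 8, 9, 10}.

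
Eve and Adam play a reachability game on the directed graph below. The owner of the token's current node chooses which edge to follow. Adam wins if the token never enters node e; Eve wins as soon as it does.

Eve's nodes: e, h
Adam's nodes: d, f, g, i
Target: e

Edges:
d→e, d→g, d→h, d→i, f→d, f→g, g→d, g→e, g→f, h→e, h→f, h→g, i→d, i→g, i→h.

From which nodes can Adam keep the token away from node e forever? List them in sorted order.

A0 = {e}
A1: add {h} — h (Eve) has h→e.
A2 = A1; e.g. d (Adam) can still go to g. Fixed point.
Eve's attractor = {e, h}; Adam avoids the target exactly from the complement.

d, f, g, i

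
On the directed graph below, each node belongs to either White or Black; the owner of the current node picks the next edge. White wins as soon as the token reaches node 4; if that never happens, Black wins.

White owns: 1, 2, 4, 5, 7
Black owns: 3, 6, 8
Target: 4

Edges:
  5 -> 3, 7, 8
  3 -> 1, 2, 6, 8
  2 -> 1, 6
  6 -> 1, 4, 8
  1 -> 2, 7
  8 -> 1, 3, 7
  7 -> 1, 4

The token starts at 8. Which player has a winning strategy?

Black

A0 = {4}
A1: add {7} — 7 (White) has 7→4.
A2: add {1, 5} — 1 (White) has 1→7; 5 (White) has 5→7.
A3: add {2} — 2 (White) has 2→1.
A4 = A3; e.g. 3 (Black) can still go to 6. Fixed point.
8 never enters the attractor, so Black can avoid the target forever.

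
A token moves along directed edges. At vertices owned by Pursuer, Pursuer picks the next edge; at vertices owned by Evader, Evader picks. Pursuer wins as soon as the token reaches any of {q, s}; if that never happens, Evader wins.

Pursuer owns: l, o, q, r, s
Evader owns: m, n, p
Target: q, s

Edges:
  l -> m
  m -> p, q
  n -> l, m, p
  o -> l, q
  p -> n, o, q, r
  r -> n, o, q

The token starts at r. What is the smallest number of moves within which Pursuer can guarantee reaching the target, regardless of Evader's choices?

A0 = {q, s}
A1: add {o, r} — o (Pursuer) has o→q; r (Pursuer) has r→q.
A2 = A1; e.g. l (Pursuer) has no edge into A1. Fixed point.
r enters the attractor at level 1, so Pursuer can force the target in 1 move from there.

1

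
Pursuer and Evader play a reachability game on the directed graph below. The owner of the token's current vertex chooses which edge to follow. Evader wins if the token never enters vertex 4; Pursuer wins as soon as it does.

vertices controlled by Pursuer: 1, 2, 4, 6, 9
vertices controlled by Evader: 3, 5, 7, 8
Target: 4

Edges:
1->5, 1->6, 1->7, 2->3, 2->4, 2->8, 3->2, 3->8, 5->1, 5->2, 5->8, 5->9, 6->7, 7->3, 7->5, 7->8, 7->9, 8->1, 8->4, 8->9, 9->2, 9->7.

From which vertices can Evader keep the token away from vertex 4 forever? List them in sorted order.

1, 3, 5, 6, 7, 8

A0 = {4}
A1: add {2} — 2 (Pursuer) has 2→4.
A2: add {9} — 9 (Pursuer) has 9→2.
A3 = A2; e.g. 1 (Pursuer) has no edge into A2. Fixed point.
Pursuer's attractor = {2, 4, 9}; Evader avoids the target exactly from the complement.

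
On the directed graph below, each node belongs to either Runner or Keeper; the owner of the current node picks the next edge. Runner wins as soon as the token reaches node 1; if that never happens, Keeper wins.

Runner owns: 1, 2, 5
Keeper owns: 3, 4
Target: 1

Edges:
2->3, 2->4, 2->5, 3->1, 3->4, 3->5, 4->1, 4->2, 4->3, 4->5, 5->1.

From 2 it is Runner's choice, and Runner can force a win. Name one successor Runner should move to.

5

A0 = {1}
A1: add {5} — 5 (Runner) has 5→1.
A2: add {2} — 2 (Runner) has 2→5.
A3 = A2; e.g. 3 (Keeper) can still go to 4. Fixed point.
From 2, successor 5 is in the attractor (rank 1); the other successors 3, 4 are not.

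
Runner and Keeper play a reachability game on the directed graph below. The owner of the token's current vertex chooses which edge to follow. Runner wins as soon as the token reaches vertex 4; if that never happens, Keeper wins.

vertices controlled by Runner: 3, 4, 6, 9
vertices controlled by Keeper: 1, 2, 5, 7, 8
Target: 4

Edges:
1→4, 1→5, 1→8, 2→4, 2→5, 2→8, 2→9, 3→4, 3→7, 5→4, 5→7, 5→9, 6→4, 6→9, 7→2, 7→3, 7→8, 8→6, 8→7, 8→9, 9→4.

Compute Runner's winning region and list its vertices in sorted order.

3, 4, 6, 9

A0 = {4}
A1: add {3, 6, 9} — 3 (Runner) has 3→4; 6 (Runner) has 6→4; 9 (Runner) has 9→4.
A2 = A1; e.g. 1 (Keeper) can still go to 5. Fixed point.
Runner's winning region = {3, 4, 6, 9}.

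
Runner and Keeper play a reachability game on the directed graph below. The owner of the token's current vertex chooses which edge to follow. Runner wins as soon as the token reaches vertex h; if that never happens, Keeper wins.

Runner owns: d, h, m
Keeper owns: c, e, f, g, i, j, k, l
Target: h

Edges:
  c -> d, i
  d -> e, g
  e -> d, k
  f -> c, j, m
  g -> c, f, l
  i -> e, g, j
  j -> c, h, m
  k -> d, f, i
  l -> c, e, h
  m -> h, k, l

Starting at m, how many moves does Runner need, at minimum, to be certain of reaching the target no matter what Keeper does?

A0 = {h}
A1: add {m} — m (Runner) has m→h.
A2 = A1; e.g. c (Keeper) can still go to d. Fixed point.
m enters the attractor at level 1, so Runner can force the target in 1 move from there.

1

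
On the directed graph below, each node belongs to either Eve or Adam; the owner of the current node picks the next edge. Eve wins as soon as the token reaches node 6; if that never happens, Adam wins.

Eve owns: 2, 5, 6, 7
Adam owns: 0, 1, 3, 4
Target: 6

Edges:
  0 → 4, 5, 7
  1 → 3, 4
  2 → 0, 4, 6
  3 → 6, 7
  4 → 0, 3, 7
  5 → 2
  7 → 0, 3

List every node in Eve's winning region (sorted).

A0 = {6}
A1: add {2} — 2 (Eve) has 2→6.
A2: add {5} — 5 (Eve) has 5→2.
A3 = A2; e.g. 0 (Adam) can still go to 4. Fixed point.
Eve's winning region = {2, 5, 6}.

2, 5, 6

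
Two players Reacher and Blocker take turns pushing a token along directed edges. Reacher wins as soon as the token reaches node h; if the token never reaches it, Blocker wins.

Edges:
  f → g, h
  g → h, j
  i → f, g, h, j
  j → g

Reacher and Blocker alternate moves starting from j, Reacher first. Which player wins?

Blocker

Track states (vertex, player-to-move).
A0 = {(h,Reacher), (h,Blocker)}
A1: add {(f,Reacher), (g,Reacher), (i,Reacher)}.
A2: add {(f,Blocker), (j,Blocker)}.
A3 = A2; e.g. (g,Blocker) stays out. (j,Reacher) never enters ⇒ Blocker avoids the target.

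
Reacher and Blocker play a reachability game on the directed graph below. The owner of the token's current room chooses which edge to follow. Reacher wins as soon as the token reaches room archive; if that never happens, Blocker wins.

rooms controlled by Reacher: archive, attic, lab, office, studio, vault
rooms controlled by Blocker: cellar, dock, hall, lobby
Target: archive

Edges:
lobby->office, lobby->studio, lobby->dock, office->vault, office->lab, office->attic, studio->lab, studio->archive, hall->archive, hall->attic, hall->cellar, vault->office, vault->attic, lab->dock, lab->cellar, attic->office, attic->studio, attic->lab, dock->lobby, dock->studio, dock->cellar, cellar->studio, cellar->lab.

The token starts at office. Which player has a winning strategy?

A0 = {archive}
A1: add {studio} — studio (Reacher) has studio→archive.
A2: add {attic} — attic (Reacher) has attic→studio.
A3: add {office, vault} — office (Reacher) has office→attic; vault (Reacher) has vault→attic.
A4 = A3; e.g. lobby (Blocker) can still go to dock. Fixed point.
office ∈ A3, so Reacher can force the target.

Reacher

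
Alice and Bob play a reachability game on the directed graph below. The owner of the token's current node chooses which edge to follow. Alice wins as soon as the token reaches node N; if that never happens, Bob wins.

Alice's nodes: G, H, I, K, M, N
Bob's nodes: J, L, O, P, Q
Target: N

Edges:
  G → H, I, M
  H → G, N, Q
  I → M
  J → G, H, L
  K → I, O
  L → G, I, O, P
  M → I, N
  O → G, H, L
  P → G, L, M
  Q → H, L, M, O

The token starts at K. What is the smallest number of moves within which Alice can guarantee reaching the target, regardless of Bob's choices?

A0 = {N}
A1: add {H, M} — H (Alice) has H→N; M (Alice) has M→N.
A2: add {G, I} — G (Alice) has G→H; I (Alice) has I→M.
A3: add {K} — K (Alice) has K→I.
A4 = A3; e.g. J (Bob) can still go to L. Fixed point.
K enters the attractor at level 3, so Alice can force the target in 3 moves from there.

3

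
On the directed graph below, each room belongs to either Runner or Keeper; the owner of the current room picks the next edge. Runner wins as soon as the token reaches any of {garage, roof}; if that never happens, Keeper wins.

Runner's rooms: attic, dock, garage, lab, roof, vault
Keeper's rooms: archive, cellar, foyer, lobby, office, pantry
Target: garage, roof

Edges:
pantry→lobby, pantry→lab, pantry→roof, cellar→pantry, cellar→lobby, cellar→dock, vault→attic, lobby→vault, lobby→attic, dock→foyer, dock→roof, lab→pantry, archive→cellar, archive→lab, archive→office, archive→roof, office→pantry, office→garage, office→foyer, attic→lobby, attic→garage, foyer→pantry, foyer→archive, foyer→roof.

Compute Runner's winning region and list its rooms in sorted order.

attic, dock, garage, lobby, roof, vault

A0 = {garage, roof}
A1: add {attic, dock} — dock (Runner) has dock→roof; attic (Runner) has attic→garage.
A2: add {vault} — vault (Runner) has vault→attic.
A3: add {lobby} — lobby (Keeper): all of {vault, attic} already in.
A4 = A3; e.g. pantry (Keeper) can still go to lab. Fixed point.
Runner's winning region = {attic, dock, garage, lobby, roof, vault}.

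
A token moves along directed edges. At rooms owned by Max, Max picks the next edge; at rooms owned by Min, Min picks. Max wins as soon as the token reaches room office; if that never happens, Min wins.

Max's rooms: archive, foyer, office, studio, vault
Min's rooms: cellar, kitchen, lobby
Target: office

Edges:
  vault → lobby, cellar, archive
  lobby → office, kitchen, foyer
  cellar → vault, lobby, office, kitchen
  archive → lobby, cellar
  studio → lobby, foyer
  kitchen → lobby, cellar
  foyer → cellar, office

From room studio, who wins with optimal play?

Max

A0 = {office}
A1: add {foyer} — foyer (Max) has foyer→office.
A2: add {studio} — studio (Max) has studio→foyer.
A3 = A2; e.g. vault (Max) has no edge into A2. Fixed point.
studio ∈ A2, so Max can force the target.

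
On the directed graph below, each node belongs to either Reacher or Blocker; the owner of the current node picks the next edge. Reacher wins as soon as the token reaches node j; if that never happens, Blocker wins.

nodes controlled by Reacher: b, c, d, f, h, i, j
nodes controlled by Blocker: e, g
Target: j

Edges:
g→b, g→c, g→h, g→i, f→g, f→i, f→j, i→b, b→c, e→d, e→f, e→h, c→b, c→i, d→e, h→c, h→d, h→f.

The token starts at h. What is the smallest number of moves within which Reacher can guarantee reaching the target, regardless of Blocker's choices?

A0 = {j}
A1: add {f} — f (Reacher) has f→j.
A2: add {h} — h (Reacher) has h→f.
A3 = A2; e.g. b (Reacher) has no edge into A2. Fixed point.
h enters the attractor at level 2, so Reacher can force the target in 2 moves from there.

2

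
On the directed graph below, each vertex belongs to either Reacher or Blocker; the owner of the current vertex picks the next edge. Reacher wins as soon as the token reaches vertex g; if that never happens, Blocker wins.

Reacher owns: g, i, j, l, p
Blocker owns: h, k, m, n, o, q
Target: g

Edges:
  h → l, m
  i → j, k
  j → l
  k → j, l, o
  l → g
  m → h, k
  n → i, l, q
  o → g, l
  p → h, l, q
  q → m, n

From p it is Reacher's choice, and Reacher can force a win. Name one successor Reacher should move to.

A0 = {g}
A1: add {l} — l (Reacher) has l→g.
A2: add {j, o, p} — j (Reacher) has j→l; o (Blocker): all of {g, l} already in; p (Reacher) has p→l.
A3: add {i, k} — i (Reacher) has i→j; k (Blocker): all of {j, l, o} already in.
A4 = A3; e.g. h (Blocker) can still go to m. Fixed point.
From p, successor l is in the attractor (rank 1); the other successors h, q are not.

l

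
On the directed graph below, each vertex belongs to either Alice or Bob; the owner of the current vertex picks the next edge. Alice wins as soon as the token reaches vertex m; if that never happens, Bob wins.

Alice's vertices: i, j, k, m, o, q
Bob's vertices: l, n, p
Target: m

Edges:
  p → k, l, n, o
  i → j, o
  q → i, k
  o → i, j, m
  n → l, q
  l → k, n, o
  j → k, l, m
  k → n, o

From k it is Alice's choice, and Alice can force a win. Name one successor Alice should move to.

o

A0 = {m}
A1: add {j, o} — j (Alice) has j→m; o (Alice) has o→m.
A2: add {i, k} — i (Alice) has i→j; k (Alice) has k→o.
A3: add {q} — q (Alice) has q→i.
A4 = A3; e.g. l (Bob) can still go to n. Fixed point.
From k, successor o is in the attractor (rank 1); the other successor n is not.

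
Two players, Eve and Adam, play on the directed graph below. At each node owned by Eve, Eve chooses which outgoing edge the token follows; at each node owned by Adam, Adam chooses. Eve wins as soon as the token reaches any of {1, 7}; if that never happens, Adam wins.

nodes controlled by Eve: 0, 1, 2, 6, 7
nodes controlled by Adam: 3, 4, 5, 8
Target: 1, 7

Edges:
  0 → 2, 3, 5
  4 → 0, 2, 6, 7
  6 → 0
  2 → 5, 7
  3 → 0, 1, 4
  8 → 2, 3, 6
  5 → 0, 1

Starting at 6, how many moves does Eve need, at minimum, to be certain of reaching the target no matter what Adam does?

A0 = {1, 7}
A1: add {2} — 2 (Eve) has 2→7.
A2: add {0} — 0 (Eve) has 0→2.
A3: add {5, 6} — 5 (Adam): all of {0, 1} already in; 6 (Eve) has 6→0.
6 enters the attractor at level 3, so Eve can force the target in 3 moves from there.

3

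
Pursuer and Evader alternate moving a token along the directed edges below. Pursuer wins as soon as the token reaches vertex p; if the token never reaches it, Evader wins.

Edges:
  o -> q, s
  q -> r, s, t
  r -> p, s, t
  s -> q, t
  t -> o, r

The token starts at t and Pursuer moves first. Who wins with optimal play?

Evader

Track states (vertex, player-to-move).
A0 = {(p,Pursuer), (p,Evader)}
A1: add {(r,Pursuer)}.
A2 = A1; e.g. (o,Pursuer) stays out. (t,Pursuer) never enters ⇒ Evader avoids the target.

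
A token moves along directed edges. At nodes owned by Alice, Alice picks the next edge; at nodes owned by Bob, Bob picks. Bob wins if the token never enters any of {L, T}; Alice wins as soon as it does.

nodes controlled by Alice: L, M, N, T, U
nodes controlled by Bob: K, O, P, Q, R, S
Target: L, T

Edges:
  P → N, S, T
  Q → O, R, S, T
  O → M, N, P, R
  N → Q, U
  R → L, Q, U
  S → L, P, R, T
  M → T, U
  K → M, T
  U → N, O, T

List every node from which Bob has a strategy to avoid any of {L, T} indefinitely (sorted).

O, P, Q, R, S

A0 = {L, T}
A1: add {M, U} — M (Alice) has M→T; U (Alice) has U→T.
A2: add {K, N} — K (Bob): all of {M, T} already in; N (Alice) has N→U.
A3 = A2; e.g. O (Bob) can still go to P. Fixed point.
Alice's attractor = {K, L, M, N, T, U}; Bob avoids the target exactly from the complement.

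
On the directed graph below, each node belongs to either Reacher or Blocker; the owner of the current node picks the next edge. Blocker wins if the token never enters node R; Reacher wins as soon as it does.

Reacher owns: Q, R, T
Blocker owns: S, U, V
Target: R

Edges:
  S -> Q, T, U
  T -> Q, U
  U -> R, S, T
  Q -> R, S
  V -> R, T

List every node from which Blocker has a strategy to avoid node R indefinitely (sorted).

S, U

A0 = {R}
A1: add {Q} — Q (Reacher) has Q→R.
A2: add {T} — T (Reacher) has T→Q.
A3: add {V} — V (Blocker): all of {R, T} already in.
A4 = A3; e.g. S (Blocker) can still go to U. Fixed point.
Reacher's attractor = {Q, R, T, V}; Blocker avoids the target exactly from the complement.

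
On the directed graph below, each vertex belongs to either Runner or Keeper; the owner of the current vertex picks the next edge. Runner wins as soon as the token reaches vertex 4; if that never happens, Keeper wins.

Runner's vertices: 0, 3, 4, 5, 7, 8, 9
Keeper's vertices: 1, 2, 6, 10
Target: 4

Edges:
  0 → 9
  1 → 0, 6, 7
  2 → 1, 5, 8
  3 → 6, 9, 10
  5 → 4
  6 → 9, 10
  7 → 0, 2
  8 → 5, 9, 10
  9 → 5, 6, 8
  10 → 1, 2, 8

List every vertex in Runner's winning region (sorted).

0, 3, 4, 5, 7, 8, 9

A0 = {4}
A1: add {5} — 5 (Runner) has 5→4.
A2: add {8, 9} — 8 (Runner) has 8→5; 9 (Runner) has 9→5.
A3: add {0, 3} — 0 (Runner) has 0→9; 3 (Runner) has 3→9.
A4: add {7} — 7 (Runner) has 7→0.
A5 = A4; e.g. 1 (Keeper) can still go to 6. Fixed point.
Runner's winning region = {0, 3, 4, 5, 7, 8, 9}.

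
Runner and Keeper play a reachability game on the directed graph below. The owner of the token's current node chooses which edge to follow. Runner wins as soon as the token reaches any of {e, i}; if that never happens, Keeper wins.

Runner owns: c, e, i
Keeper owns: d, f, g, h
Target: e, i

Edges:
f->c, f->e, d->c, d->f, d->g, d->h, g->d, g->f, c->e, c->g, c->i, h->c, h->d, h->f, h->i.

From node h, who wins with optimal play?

Keeper

A0 = {e, i}
A1: add {c} — c (Runner) has c→e.
A2: add {f} — f (Keeper): all of {c, e} already in.
A3 = A2; e.g. d (Keeper) can still go to g. Fixed point.
h never enters the attractor, so Keeper can avoid the target forever.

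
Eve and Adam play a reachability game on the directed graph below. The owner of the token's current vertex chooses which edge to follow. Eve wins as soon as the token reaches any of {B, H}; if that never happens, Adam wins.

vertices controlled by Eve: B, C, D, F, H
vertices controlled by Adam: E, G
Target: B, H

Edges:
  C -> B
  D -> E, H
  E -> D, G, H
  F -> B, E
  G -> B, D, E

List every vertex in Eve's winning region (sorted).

B, C, D, F, H

A0 = {B, H}
A1: add {C, D, F} — C (Eve) has C→B; D (Eve) has D→H; F (Eve) has F→B.
A2 = A1; e.g. E (Adam) can still go to G. Fixed point.
Eve's winning region = {B, C, D, F, H}.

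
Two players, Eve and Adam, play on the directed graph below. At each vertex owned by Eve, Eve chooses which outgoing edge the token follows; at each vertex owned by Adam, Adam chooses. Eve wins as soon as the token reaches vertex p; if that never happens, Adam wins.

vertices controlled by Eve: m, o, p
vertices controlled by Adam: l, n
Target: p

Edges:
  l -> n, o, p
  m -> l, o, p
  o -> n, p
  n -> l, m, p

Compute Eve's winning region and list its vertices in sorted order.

m, o, p

A0 = {p}
A1: add {m, o} — m (Eve) has m→p; o (Eve) has o→p.
A2 = A1; e.g. l (Adam) can still go to n. Fixed point.
Eve's winning region = {m, o, p}.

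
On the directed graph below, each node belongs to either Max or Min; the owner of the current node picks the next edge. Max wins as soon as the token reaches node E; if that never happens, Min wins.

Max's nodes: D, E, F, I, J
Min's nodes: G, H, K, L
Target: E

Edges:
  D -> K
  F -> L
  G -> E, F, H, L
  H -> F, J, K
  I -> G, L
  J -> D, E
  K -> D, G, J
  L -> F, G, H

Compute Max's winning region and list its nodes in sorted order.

E, J

A0 = {E}
A1: add {J} — J (Max) has J→E.
A2 = A1; e.g. D (Max) has no edge into A1. Fixed point.
Max's winning region = {E, J}.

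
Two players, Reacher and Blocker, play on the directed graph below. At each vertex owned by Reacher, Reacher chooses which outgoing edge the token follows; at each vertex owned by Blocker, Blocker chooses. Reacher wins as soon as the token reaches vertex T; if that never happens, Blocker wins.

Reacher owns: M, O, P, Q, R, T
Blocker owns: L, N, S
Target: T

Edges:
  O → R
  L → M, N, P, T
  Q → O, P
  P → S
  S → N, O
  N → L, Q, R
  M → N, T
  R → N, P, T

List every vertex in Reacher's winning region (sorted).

A0 = {T}
A1: add {M, R} — M (Reacher) has M→T; R (Reacher) has R→T.
A2: add {O} — O (Reacher) has O→R.
A3: add {Q} — Q (Reacher) has Q→O.
A4 = A3; e.g. L (Blocker) can still go to N. Fixed point.
Reacher's winning region = {M, O, Q, R, T}.

M, O, Q, R, T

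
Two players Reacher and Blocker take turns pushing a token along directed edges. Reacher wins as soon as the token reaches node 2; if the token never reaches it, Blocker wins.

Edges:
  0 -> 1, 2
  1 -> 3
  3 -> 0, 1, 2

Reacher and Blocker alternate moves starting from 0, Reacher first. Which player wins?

Track states (vertex, player-to-move).
A0 = {(2,Reacher), (2,Blocker)}
A1: add {(0,Reacher), (3,Reacher)}.
(0,Reacher) ∈ A1 ⇒ Reacher forces the target.

Reacher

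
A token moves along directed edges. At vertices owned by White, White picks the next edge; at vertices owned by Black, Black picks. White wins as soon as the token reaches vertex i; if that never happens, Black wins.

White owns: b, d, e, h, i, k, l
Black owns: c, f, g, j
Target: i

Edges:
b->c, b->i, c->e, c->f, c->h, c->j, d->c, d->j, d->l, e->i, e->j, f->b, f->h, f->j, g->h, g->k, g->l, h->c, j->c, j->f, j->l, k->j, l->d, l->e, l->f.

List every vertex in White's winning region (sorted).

A0 = {i}
A1: add {b, e} — b (White) has b→i; e (White) has e→i.
A2: add {l} — l (White) has l→e.
A3: add {d} — d (White) has d→l.
A4 = A3; e.g. c (Black) can still go to f. Fixed point.
White's winning region = {b, d, e, i, l}.

b, d, e, i, l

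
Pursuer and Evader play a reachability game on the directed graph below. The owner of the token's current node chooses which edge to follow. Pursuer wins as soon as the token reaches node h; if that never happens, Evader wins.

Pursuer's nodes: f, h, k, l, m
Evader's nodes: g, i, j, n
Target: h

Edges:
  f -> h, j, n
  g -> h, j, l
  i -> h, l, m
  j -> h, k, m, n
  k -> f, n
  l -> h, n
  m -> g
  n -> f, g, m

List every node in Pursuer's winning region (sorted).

A0 = {h}
A1: add {f, l} — f (Pursuer) has f→h; l (Pursuer) has l→h.
A2: add {k} — k (Pursuer) has k→f.
A3 = A2; e.g. g (Evader) can still go to j. Fixed point.
Pursuer's winning region = {f, h, k, l}.

f, h, k, l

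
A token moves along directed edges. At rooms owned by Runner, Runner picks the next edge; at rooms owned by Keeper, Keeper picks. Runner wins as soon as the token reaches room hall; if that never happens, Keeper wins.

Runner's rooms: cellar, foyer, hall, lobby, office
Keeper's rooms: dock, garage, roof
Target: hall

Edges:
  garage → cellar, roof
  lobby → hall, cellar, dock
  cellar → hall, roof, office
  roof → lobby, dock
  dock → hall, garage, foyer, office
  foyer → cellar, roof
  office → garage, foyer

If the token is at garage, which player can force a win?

A0 = {hall}
A1: add {cellar, lobby} — lobby (Runner) has lobby→hall; cellar (Runner) has cellar→hall.
A2: add {foyer} — foyer (Runner) has foyer→cellar.
A3: add {office} — office (Runner) has office→foyer.
A4 = A3; e.g. garage (Keeper) can still go to roof. Fixed point.
garage never enters the attractor, so Keeper can avoid the target forever.

Keeper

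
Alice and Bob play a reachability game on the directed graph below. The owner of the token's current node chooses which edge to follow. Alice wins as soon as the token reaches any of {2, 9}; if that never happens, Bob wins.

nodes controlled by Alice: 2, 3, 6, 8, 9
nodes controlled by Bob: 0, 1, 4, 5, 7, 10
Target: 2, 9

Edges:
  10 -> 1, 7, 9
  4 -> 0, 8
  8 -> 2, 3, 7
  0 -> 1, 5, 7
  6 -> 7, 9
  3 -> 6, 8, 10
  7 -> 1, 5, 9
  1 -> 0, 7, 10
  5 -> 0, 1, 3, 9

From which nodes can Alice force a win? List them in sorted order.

A0 = {2, 9}
A1: add {6, 8} — 6 (Alice) has 6→9; 8 (Alice) has 8→2.
A2: add {3} — 3 (Alice) has 3→6.
A3 = A2; e.g. 0 (Bob) can still go to 1. Fixed point.
Alice's winning region = {2, 3, 6, 8, 9}.

2, 3, 6, 8, 9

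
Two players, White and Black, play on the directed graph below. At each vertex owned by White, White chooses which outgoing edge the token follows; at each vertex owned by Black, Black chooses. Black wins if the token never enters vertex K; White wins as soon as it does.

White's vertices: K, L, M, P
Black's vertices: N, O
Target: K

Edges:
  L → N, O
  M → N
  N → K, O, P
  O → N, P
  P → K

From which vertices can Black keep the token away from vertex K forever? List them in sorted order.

A0 = {K}
A1: add {P} — P (White) has P→K.
A2 = A1; e.g. L (White) has no edge into A1. Fixed point.
White's attractor = {K, P}; Black avoids the target exactly from the complement.

L, M, N, O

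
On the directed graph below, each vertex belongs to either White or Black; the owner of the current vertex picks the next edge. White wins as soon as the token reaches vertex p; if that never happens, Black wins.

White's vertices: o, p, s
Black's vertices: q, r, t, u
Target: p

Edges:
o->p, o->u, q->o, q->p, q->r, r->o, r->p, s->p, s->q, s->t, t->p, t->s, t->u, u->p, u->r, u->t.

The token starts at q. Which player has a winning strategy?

White

A0 = {p}
A1: add {o, s} — o (White) has o→p; s (White) has s→p.
A2: add {r} — r (Black): all of {o, p} already in.
A3: add {q} — q (Black): all of {o, p, r} already in.
A4 = A3; e.g. t (Black) can still go to u. Fixed point.
q ∈ A3, so White can force the target.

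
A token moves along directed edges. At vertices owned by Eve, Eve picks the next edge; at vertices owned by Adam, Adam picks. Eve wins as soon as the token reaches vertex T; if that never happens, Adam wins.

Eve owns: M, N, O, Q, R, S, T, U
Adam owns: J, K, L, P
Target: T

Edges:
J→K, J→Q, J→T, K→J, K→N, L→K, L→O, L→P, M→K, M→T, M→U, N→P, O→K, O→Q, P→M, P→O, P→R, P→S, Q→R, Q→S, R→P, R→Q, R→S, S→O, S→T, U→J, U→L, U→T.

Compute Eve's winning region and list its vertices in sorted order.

A0 = {T}
A1: add {M, S, U} — M (Eve) has M→T; S (Eve) has S→T; U (Eve) has U→T.
A2: add {Q, R} — Q (Eve) has Q→S; R (Eve) has R→S.
A3: add {O} — O (Eve) has O→Q.
A4: add {P} — P (Adam): all of {M, O, R, S} already in.
A5: add {N} — N (Eve) has N→P.
A6 = A5; e.g. J (Adam) can still go to K. Fixed point.
Eve's winning region = {M, N, O, P, Q, R, S, T, U}.

M, N, O, P, Q, R, S, T, U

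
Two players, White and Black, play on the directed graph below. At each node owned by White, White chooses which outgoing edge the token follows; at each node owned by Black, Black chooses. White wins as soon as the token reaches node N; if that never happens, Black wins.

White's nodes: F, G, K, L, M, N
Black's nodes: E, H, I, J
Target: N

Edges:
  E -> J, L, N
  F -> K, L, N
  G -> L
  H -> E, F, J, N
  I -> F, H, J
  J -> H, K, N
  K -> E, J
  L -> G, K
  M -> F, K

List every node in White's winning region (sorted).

A0 = {N}
A1: add {F} — F (White) has F→N.
A2: add {M} — M (White) has M→F.
A3 = A2; e.g. E (Black) can still go to J. Fixed point.
White's winning region = {F, M, N}.

F, M, N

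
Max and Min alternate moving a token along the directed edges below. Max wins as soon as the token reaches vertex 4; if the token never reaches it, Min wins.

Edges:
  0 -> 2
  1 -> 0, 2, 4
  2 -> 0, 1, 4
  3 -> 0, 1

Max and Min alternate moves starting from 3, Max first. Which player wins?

Track states (vertex, player-to-move).
A0 = {(4,Max), (4,Min)}
A1: add {(1,Max), (2,Max)}.
A2: add {(0,Min)}.
A3: add {(3,Max)}.
(3,Max) ∈ A3 ⇒ Max forces the target.

Max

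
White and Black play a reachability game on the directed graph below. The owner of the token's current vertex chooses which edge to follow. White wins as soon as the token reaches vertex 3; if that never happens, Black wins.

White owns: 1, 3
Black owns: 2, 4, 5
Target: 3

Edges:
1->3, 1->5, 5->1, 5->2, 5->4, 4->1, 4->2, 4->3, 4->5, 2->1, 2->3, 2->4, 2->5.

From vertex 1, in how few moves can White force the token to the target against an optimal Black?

1

A0 = {3}
A1: add {1} — 1 (White) has 1→3.
A2 = A1; e.g. 2 (Black) can still go to 4. Fixed point.
1 enters the attractor at level 1, so White can force the target in 1 move from there.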